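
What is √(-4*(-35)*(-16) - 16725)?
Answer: I*√18965 ≈ 137.71*I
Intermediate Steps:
√(-4*(-35)*(-16) - 16725) = √(140*(-16) - 16725) = √(-2240 - 16725) = √(-18965) = I*√18965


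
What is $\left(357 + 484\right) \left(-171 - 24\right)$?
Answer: $-163995$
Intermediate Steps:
$\left(357 + 484\right) \left(-171 - 24\right) = 841 \left(-195\right) = -163995$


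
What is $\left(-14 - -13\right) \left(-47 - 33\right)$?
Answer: $80$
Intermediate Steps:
$\left(-14 - -13\right) \left(-47 - 33\right) = \left(-14 + 13\right) \left(-80\right) = \left(-1\right) \left(-80\right) = 80$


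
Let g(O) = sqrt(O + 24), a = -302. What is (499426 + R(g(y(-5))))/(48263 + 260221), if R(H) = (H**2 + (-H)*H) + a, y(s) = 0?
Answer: 124781/77121 ≈ 1.6180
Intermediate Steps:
g(O) = sqrt(24 + O)
R(H) = -302 (R(H) = (H**2 + (-H)*H) - 302 = (H**2 - H**2) - 302 = 0 - 302 = -302)
(499426 + R(g(y(-5))))/(48263 + 260221) = (499426 - 302)/(48263 + 260221) = 499124/308484 = 499124*(1/308484) = 124781/77121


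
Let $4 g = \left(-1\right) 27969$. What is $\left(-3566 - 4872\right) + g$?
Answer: $- \frac{61721}{4} \approx -15430.0$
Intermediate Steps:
$g = - \frac{27969}{4}$ ($g = \frac{\left(-1\right) 27969}{4} = \frac{1}{4} \left(-27969\right) = - \frac{27969}{4} \approx -6992.3$)
$\left(-3566 - 4872\right) + g = \left(-3566 - 4872\right) - \frac{27969}{4} = -8438 - \frac{27969}{4} = - \frac{61721}{4}$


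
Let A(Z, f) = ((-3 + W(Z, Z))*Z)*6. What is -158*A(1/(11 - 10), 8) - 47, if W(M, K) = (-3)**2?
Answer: -5735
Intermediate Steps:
W(M, K) = 9
A(Z, f) = 36*Z (A(Z, f) = ((-3 + 9)*Z)*6 = (6*Z)*6 = 36*Z)
-158*A(1/(11 - 10), 8) - 47 = -5688/(11 - 10) - 47 = -5688/1 - 47 = -5688 - 47 = -5735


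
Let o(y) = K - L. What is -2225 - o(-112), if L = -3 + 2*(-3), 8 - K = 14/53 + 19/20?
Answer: -2375233/1060 ≈ -2240.8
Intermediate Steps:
K = 7193/1060 (K = 8 - (14/53 + 19/20) = 8 - 1*1287/1060 = 8 - 1287/1060 = 7193/1060 ≈ 6.7859)
L = -9 (L = -3 - 6 = -9)
o(y) = 16733/1060 (o(y) = 7193/1060 - 1*(-9) = 7193/1060 + 9 = 16733/1060)
-2225 - o(-112) = -2225 - 1*16733/1060 = -2225 - 16733/1060 = -2375233/1060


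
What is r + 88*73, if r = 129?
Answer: 6553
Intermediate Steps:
r + 88*73 = 129 + 88*73 = 129 + 6424 = 6553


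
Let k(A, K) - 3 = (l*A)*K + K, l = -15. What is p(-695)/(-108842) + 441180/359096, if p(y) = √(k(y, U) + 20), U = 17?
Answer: 110295/89774 - 11*√1465/108842 ≈ 1.2247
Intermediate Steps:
k(A, K) = 3 + K - 15*A*K (k(A, K) = 3 + ((-15*A)*K + K) = 3 + (-15*A*K + K) = 3 + (K - 15*A*K) = 3 + K - 15*A*K)
p(y) = √(40 - 255*y) (p(y) = √((3 + 17 - 15*y*17) + 20) = √((3 + 17 - 255*y) + 20) = √((20 - 255*y) + 20) = √(40 - 255*y))
p(-695)/(-108842) + 441180/359096 = √(40 - 255*(-695))/(-108842) + 441180/359096 = √(40 + 177225)*(-1/108842) + 441180*(1/359096) = √177265*(-1/108842) + 110295/89774 = (11*√1465)*(-1/108842) + 110295/89774 = -11*√1465/108842 + 110295/89774 = 110295/89774 - 11*√1465/108842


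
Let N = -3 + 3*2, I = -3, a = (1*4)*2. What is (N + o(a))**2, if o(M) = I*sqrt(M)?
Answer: 81 - 36*sqrt(2) ≈ 30.088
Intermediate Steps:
a = 8 (a = 4*2 = 8)
N = 3 (N = -3 + 6 = 3)
o(M) = -3*sqrt(M)
(N + o(a))**2 = (3 - 6*sqrt(2))**2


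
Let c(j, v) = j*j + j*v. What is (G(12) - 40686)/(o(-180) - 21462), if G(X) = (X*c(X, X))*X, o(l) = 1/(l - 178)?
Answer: -281388/7683397 ≈ -0.036623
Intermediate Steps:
o(l) = 1/(-178 + l)
c(j, v) = j**2 + j*v
G(X) = 2*X**4 (G(X) = (X*(X*(X + X)))*X = (X*(X*(2*X)))*X = (X*(2*X**2))*X = (2*X**3)*X = 2*X**4)
(G(12) - 40686)/(o(-180) - 21462) = (2*12**4 - 40686)/(1/(-178 - 180) - 21462) = (2*20736 - 40686)/(1/(-358) - 21462) = (41472 - 40686)/(-1/358 - 21462) = 786/(-7683397/358) = 786*(-358/7683397) = -281388/7683397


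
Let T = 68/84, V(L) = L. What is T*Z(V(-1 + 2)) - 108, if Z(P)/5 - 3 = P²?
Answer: -1928/21 ≈ -91.810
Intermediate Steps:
Z(P) = 15 + 5*P²
T = 17/21 (T = 68*(1/84) = 17/21 ≈ 0.80952)
T*Z(V(-1 + 2)) - 108 = 17*(15 + 5*(-1 + 2)²)/21 - 108 = 17*(15 + 5*1²)/21 - 108 = 17*(15 + 5*1)/21 - 108 = 17*(15 + 5)/21 - 108 = (17/21)*20 - 108 = 340/21 - 108 = -1928/21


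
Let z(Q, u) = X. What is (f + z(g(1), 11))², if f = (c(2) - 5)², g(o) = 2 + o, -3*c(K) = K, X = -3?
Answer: 68644/81 ≈ 847.46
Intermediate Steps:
c(K) = -K/3
z(Q, u) = -3
f = 289/9 (f = (-⅓*2 - 5)² = (-⅔ - 5)² = (-17/3)² = 289/9 ≈ 32.111)
(f + z(g(1), 11))² = (289/9 - 3)² = (262/9)² = 68644/81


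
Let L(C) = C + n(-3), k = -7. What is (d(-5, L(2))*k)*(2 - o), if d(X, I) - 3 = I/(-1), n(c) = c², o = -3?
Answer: 280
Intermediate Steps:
L(C) = 9 + C (L(C) = C + (-3)² = C + 9 = 9 + C)
d(X, I) = 3 - I (d(X, I) = 3 + I/(-1) = 3 + I*(-1) = 3 - I)
(d(-5, L(2))*k)*(2 - o) = ((3 - (9 + 2))*(-7))*(2 - 1*(-3)) = ((3 - 1*11)*(-7))*(2 + 3) = ((3 - 11)*(-7))*5 = -8*(-7)*5 = 56*5 = 280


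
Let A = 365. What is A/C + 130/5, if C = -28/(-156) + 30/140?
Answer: 40976/43 ≈ 952.93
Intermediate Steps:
C = 215/546 (C = -28*(-1/156) + 30*(1/140) = 7/39 + 3/14 = 215/546 ≈ 0.39377)
A/C + 130/5 = 365/(215/546) + 130/5 = 365*(546/215) + 130*(⅕) = 39858/43 + 26 = 40976/43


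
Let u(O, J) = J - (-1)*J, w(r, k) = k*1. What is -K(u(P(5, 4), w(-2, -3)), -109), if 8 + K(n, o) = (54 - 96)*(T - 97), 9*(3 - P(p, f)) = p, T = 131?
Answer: 1436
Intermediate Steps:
P(p, f) = 3 - p/9
w(r, k) = k
u(O, J) = 2*J (u(O, J) = J + J = 2*J)
K(n, o) = -1436 (K(n, o) = -8 + (54 - 96)*(131 - 97) = -8 - 42*34 = -8 - 1428 = -1436)
-K(u(P(5, 4), w(-2, -3)), -109) = -1*(-1436) = 1436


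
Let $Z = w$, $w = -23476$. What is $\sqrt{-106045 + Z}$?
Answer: $i \sqrt{129521} \approx 359.89 i$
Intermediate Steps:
$Z = -23476$
$\sqrt{-106045 + Z} = \sqrt{-106045 - 23476} = \sqrt{-129521} = i \sqrt{129521}$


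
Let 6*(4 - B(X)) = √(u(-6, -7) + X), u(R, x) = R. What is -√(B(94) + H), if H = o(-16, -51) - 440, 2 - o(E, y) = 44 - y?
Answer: -I*√(4761 + 3*√22)/3 ≈ -23.034*I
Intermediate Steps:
o(E, y) = -42 + y (o(E, y) = 2 - (44 - y) = 2 + (-44 + y) = -42 + y)
H = -533 (H = (-42 - 51) - 440 = -93 - 440 = -533)
B(X) = 4 - √(-6 + X)/6
-√(B(94) + H) = -√((4 - √(-6 + 94)/6) - 533) = -√((4 - √22/3) - 533) = -√(-529 - √22/3)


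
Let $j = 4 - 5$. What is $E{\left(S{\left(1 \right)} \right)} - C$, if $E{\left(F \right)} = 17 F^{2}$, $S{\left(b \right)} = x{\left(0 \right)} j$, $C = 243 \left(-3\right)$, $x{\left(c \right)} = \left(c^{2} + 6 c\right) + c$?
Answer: $729$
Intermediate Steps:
$j = -1$ ($j = 4 - 5 = -1$)
$x{\left(c \right)} = c^{2} + 7 c$
$C = -729$
$S{\left(b \right)} = 0$ ($S{\left(b \right)} = 0 \left(7 + 0\right) \left(-1\right) = 0 \cdot 7 \left(-1\right) = 0 \left(-1\right) = 0$)
$E{\left(S{\left(1 \right)} \right)} - C = 17 \cdot 0^{2} - -729 = 17 \cdot 0 + 729 = 0 + 729 = 729$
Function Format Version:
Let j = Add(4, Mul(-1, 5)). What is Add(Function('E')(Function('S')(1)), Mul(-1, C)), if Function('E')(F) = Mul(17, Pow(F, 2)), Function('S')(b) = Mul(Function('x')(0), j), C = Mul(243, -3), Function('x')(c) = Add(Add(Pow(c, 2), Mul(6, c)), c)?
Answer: 729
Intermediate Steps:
j = -1 (j = Add(4, -5) = -1)
Function('x')(c) = Add(Pow(c, 2), Mul(7, c))
C = -729
Function('S')(b) = 0 (Function('S')(b) = Mul(Mul(0, Add(7, 0)), -1) = Mul(Mul(0, 7), -1) = Mul(0, -1) = 0)
Add(Function('E')(Function('S')(1)), Mul(-1, C)) = Add(Mul(17, Pow(0, 2)), Mul(-1, -729)) = Add(Mul(17, 0), 729) = Add(0, 729) = 729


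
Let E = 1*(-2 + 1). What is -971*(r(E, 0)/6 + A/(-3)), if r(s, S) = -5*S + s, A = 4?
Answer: 2913/2 ≈ 1456.5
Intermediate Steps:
E = -1 (E = 1*(-1) = -1)
r(s, S) = s - 5*S
-971*(r(E, 0)/6 + A/(-3)) = -971*((-1 - 5*0)/6 + 4/(-3)) = -971*((-1 + 0)*(1/6) + 4*(-1/3)) = -971*(-1*1/6 - 4/3) = -971*(-1/6 - 4/3) = -971*(-3/2) = 2913/2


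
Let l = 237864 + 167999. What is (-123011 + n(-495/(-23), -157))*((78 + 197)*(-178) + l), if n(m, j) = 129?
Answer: -43858183266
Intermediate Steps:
l = 405863
(-123011 + n(-495/(-23), -157))*((78 + 197)*(-178) + l) = (-123011 + 129)*((78 + 197)*(-178) + 405863) = -122882*(275*(-178) + 405863) = -122882*(-48950 + 405863) = -122882*356913 = -43858183266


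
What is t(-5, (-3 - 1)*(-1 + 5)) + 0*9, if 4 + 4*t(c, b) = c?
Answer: -9/4 ≈ -2.2500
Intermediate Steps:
t(c, b) = -1 + c/4
t(-5, (-3 - 1)*(-1 + 5)) + 0*9 = (-1 + (¼)*(-5)) + 0*9 = (-1 - 5/4) + 0 = -9/4 + 0 = -9/4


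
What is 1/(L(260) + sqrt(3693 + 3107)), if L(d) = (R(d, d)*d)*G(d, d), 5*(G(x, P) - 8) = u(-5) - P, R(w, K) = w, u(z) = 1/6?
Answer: -668733/1987572555310 - 9*sqrt(17)/3975145110620 ≈ -3.3647e-7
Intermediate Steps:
u(z) = 1/6
G(x, P) = 241/30 - P/5 (G(x, P) = 8 + (1/6 - P)/5 = 8 + (1/30 - P/5) = 241/30 - P/5)
L(d) = d**2*(241/30 - d/5) (L(d) = (d*d)*(241/30 - d/5) = d**2*(241/30 - d/5))
1/(L(260) + sqrt(3693 + 3107)) = 1/((1/30)*260**2*(241 - 6*260) + sqrt(3693 + 3107)) = 1/((1/30)*67600*(241 - 1560) + sqrt(6800)) = 1/((1/30)*67600*(-1319) + 20*sqrt(17)) = 1/(-8916440/3 + 20*sqrt(17))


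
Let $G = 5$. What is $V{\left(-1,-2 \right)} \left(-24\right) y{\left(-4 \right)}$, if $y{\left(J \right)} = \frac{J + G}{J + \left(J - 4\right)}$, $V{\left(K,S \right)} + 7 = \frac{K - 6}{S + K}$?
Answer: $- \frac{28}{3} \approx -9.3333$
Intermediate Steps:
$V{\left(K,S \right)} = -7 + \frac{-6 + K}{K + S}$ ($V{\left(K,S \right)} = -7 + \frac{K - 6}{S + K} = -7 + \frac{-6 + K}{K + S}$)
$y{\left(J \right)} = \frac{5 + J}{-4 + 2 J}$ ($y{\left(J \right)} = \frac{J + 5}{J + \left(J - 4\right)} = \frac{5 + J}{J + \left(-4 + J\right)} = \frac{5 + J}{-4 + 2 J}$)
$V{\left(-1,-2 \right)} \left(-24\right) y{\left(-4 \right)} = \frac{-6 - -14 - -6}{-1 - 2} \left(-24\right) \frac{5 - 4}{2 \left(-2 - 4\right)} = \frac{-6 + 14 + 6}{-3} \left(-24\right) \frac{1}{2} \frac{1}{-6} \cdot 1 = \left(- \frac{1}{3}\right) 14 \left(-24\right) \frac{1}{2} \left(- \frac{1}{6}\right) 1 = \left(- \frac{14}{3}\right) \left(-24\right) \left(- \frac{1}{12}\right) = 112 \left(- \frac{1}{12}\right) = - \frac{28}{3}$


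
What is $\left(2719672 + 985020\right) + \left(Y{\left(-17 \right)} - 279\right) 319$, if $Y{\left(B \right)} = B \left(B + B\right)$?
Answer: $3800073$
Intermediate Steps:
$Y{\left(B \right)} = 2 B^{2}$ ($Y{\left(B \right)} = B 2 B = 2 B^{2}$)
$\left(2719672 + 985020\right) + \left(Y{\left(-17 \right)} - 279\right) 319 = \left(2719672 + 985020\right) + \left(2 \left(-17\right)^{2} - 279\right) 319 = 3704692 + \left(2 \cdot 289 - 279\right) 319 = 3704692 + \left(578 - 279\right) 319 = 3704692 + 299 \cdot 319 = 3704692 + 95381 = 3800073$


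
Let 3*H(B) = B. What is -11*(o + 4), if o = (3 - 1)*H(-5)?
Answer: -22/3 ≈ -7.3333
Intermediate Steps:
H(B) = B/3
o = -10/3 (o = (3 - 1)*((1/3)*(-5)) = 2*(-5/3) = -10/3 ≈ -3.3333)
-11*(o + 4) = -11*(-10/3 + 4) = -11*2/3 = -22/3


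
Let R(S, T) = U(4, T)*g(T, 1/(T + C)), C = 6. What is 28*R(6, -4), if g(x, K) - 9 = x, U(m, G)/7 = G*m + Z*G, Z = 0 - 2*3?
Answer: 7840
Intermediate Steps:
Z = -6 (Z = 0 - 6 = -6)
U(m, G) = -42*G + 7*G*m (U(m, G) = 7*(G*m - 6*G) = 7*(-6*G + G*m) = -42*G + 7*G*m)
g(x, K) = 9 + x
R(S, T) = -14*T*(9 + T) (R(S, T) = (7*T*(-6 + 4))*(9 + T) = (7*T*(-2))*(9 + T) = (-14*T)*(9 + T) = -14*T*(9 + T))
28*R(6, -4) = 28*(-14*(-4)*(9 - 4)) = 28*(-14*(-4)*5) = 28*280 = 7840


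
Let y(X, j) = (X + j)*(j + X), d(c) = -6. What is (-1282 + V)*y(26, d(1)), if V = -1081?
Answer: -945200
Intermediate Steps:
y(X, j) = (X + j)² (y(X, j) = (X + j)*(X + j) = (X + j)²)
(-1282 + V)*y(26, d(1)) = (-1282 - 1081)*(26 - 6)² = -2363*20² = -2363*400 = -945200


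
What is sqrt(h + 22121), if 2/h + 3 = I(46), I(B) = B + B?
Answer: 7*sqrt(3575931)/89 ≈ 148.73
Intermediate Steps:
I(B) = 2*B
h = 2/89 (h = 2/(-3 + 2*46) = 2/(-3 + 92) = 2/89 ≈ 0.022472)
sqrt(h + 22121) = sqrt(2/89 + 22121) = sqrt(1968771/89) = 7*sqrt(3575931)/89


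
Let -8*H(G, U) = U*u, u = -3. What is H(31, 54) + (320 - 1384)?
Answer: -4175/4 ≈ -1043.8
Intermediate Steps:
H(G, U) = 3*U/8 (H(G, U) = -U*(-3)/8 = -(-3)*U/8 = 3*U/8)
H(31, 54) + (320 - 1384) = (3/8)*54 + (320 - 1384) = 81/4 - 1064 = -4175/4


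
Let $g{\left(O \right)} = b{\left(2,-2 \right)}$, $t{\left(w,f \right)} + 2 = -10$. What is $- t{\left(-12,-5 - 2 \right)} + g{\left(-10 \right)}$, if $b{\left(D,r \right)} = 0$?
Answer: $12$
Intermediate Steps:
$t{\left(w,f \right)} = -12$ ($t{\left(w,f \right)} = -2 - 10 = -12$)
$g{\left(O \right)} = 0$
$- t{\left(-12,-5 - 2 \right)} + g{\left(-10 \right)} = \left(-1\right) \left(-12\right) + 0 = 12 + 0 = 12$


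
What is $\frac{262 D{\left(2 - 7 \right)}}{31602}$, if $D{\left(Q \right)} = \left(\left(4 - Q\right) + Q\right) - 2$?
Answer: $\frac{262}{15801} \approx 0.016581$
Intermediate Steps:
$D{\left(Q \right)} = 2$ ($D{\left(Q \right)} = 4 - 2 = 2$)
$\frac{262 D{\left(2 - 7 \right)}}{31602} = \frac{262 \cdot 2}{31602} = 524 \cdot \frac{1}{31602} = \frac{262}{15801}$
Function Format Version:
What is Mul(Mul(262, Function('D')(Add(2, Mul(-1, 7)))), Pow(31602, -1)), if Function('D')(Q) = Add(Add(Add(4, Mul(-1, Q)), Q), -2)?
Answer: Rational(262, 15801) ≈ 0.016581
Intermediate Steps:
Function('D')(Q) = 2 (Function('D')(Q) = Add(4, -2) = 2)
Mul(Mul(262, Function('D')(Add(2, Mul(-1, 7)))), Pow(31602, -1)) = Mul(Mul(262, 2), Pow(31602, -1)) = Mul(524, Rational(1, 31602)) = Rational(262, 15801)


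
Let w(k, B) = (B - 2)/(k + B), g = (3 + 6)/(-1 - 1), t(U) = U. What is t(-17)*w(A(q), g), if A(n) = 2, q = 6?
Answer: -221/5 ≈ -44.200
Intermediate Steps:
g = -9/2 (g = 9/(-2) = 9*(-½) = -9/2 ≈ -4.5000)
w(k, B) = (-2 + B)/(B + k)
t(-17)*w(A(q), g) = -17*(-2 - 9/2)/(-9/2 + 2) = -17*(-13)/((-5/2)*2) = -(-34)*(-13)/(5*2) = -17*13/5 = -221/5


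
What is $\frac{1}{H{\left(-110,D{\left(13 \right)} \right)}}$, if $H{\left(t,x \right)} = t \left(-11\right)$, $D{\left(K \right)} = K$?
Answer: $\frac{1}{1210} \approx 0.00082645$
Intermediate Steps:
$H{\left(t,x \right)} = - 11 t$
$\frac{1}{H{\left(-110,D{\left(13 \right)} \right)}} = \frac{1}{\left(-11\right) \left(-110\right)} = \frac{1}{1210}$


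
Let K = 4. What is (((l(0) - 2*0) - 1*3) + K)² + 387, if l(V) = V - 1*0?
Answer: 388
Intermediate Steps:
l(V) = V (l(V) = V + 0 = V)
(((l(0) - 2*0) - 1*3) + K)² + 387 = (((0 - 2*0) - 1*3) + 4)² + 387 = (((0 + 0) - 3) + 4)² + 387 = ((0 - 3) + 4)² + 387 = (-3 + 4)² + 387 = 1² + 387 = 1 + 387 = 388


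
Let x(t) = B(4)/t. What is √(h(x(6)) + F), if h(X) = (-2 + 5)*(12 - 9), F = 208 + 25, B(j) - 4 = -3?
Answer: 11*√2 ≈ 15.556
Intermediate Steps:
B(j) = 1 (B(j) = 4 - 3 = 1)
F = 233
x(t) = 1/t
h(X) = 9 (h(X) = 3*3 = 9)
√(h(x(6)) + F) = √(9 + 233) = √242 = 11*√2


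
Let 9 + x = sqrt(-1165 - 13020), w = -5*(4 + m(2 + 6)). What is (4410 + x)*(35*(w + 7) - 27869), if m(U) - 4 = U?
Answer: -133896024 - 30424*I*sqrt(14185) ≈ -1.339e+8 - 3.6235e+6*I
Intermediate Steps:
m(U) = 4 + U
w = -80 (w = -5*(4 + (4 + (2 + 6))) = -5*(4 + (4 + 8)) = -5*(4 + 12) = -5*16 = -80)
x = -9 + I*sqrt(14185) (x = -9 + sqrt(-1165 - 13020) = -9 + sqrt(-14185) = -9 + I*sqrt(14185) ≈ -9.0 + 119.1*I)
(4410 + x)*(35*(w + 7) - 27869) = (4410 + (-9 + I*sqrt(14185)))*(35*(-80 + 7) - 27869) = (4401 + I*sqrt(14185))*(35*(-73) - 27869) = (4401 + I*sqrt(14185))*(-2555 - 27869) = (4401 + I*sqrt(14185))*(-30424) = -133896024 - 30424*I*sqrt(14185)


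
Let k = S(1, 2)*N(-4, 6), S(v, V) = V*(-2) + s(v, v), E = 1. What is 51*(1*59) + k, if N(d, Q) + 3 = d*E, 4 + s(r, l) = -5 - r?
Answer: 3107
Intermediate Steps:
s(r, l) = -9 - r (s(r, l) = -4 + (-5 - r) = -9 - r)
S(v, V) = -9 - v - 2*V (S(v, V) = V*(-2) + (-9 - v) = -2*V + (-9 - v) = -9 - v - 2*V)
N(d, Q) = -3 + d (N(d, Q) = -3 + d*1 = -3 + d)
k = 98 (k = (-9 - 1*1 - 2*2)*(-3 - 4) = (-9 - 1 - 4)*(-7) = -14*(-7) = 98)
51*(1*59) + k = 51*(1*59) + 98 = 51*59 + 98 = 3009 + 98 = 3107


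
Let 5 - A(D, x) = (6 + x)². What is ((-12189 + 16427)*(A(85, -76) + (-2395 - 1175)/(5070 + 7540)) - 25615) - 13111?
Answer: -2016138774/97 ≈ -2.0785e+7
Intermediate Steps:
A(D, x) = 5 - (6 + x)²
((-12189 + 16427)*(A(85, -76) + (-2395 - 1175)/(5070 + 7540)) - 25615) - 13111 = ((-12189 + 16427)*((5 - (6 - 76)²) + (-2395 - 1175)/(5070 + 7540)) - 25615) - 13111 = (4238*((5 - 1*(-70)²) - 3570/12610) - 25615) - 13111 = (4238*((5 - 1*4900) - 3570*1/12610) - 25615) - 13111 = (4238*((5 - 4900) - 357/1261) - 25615) - 13111 = (4238*(-4895 - 357/1261) - 25615) - 13111 = (4238*(-6172952/1261) - 25615) - 13111 = (-2012382352/97 - 25615) - 13111 = -2014867007/97 - 13111 = -2016138774/97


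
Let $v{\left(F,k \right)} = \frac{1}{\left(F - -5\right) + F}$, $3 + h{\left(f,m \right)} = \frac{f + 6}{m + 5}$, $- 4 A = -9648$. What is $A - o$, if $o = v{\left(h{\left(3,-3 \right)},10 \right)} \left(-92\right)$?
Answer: $\frac{4847}{2} \approx 2423.5$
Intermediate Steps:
$A = 2412$ ($A = \left(- \frac{1}{4}\right) \left(-9648\right) = 2412$)
$h{\left(f,m \right)} = -3 + \frac{6 + f}{5 + m}$ ($h{\left(f,m \right)} = -3 + \frac{f + 6}{m + 5} = -3 + \frac{6 + f}{5 + m}$)
$v{\left(F,k \right)} = \frac{1}{5 + 2 F}$ ($v{\left(F,k \right)} = \frac{1}{\left(F + 5\right) + F} = \frac{1}{\left(5 + F\right) + F} = \frac{1}{5 + 2 F}$)
$o = - \frac{23}{2}$ ($o = \frac{1}{5 + 2 \frac{-9 + 3 - -9}{5 - 3}} \left(-92\right) = \frac{1}{5 + 2 \frac{-9 + 3 + 9}{2}} \left(-92\right) = \frac{1}{5 + 2 \cdot \frac{1}{2} \cdot 3} \left(-92\right) = \frac{1}{5 + 2 \cdot \frac{3}{2}} \left(-92\right) = \frac{1}{5 + 3} \left(-92\right) = \frac{1}{8} \left(-92\right) = - \frac{23}{2} \approx -11.5$)
$A - o = 2412 - - \frac{23}{2} = 2412 + \frac{23}{2} = \frac{4847}{2}$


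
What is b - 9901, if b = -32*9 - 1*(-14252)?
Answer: 4063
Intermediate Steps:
b = 13964 (b = -288 + 14252 = 13964)
b - 9901 = 13964 - 9901 = 4063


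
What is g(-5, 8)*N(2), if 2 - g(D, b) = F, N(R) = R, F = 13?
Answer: -22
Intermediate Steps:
g(D, b) = -11 (g(D, b) = 2 - 1*13 = 2 - 13 = -11)
g(-5, 8)*N(2) = -11*2 = -22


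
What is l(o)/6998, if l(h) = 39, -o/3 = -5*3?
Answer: 39/6998 ≈ 0.0055730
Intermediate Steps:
o = 45 (o = -(-15)*3 = -3*(-15) = 45)
l(o)/6998 = 39/6998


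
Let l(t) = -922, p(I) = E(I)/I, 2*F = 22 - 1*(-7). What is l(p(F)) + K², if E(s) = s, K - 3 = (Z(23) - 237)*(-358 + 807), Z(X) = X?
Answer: 9231941967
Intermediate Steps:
F = 29/2 (F = (22 - 1*(-7))/2 = (22 + 7)/2 = (½)*29 = 29/2 ≈ 14.500)
K = -96083 (K = 3 + (23 - 237)*(-358 + 807) = 3 - 214*449 = 3 - 96086 = -96083)
p(I) = 1 (p(I) = I/I = 1)
l(p(F)) + K² = -922 + (-96083)² = -922 + 9231942889 = 9231941967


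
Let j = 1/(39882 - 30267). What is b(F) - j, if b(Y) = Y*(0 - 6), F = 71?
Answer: -4095991/9615 ≈ -426.00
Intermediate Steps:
b(Y) = -6*Y (b(Y) = Y*(-6) = -6*Y)
j = 1/9615 ≈ 0.00010400
b(F) - j = -6*71 - 1*1/9615 = -426 - 1/9615 = -4095991/9615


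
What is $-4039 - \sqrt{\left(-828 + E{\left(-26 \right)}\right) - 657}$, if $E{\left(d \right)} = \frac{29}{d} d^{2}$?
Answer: $-4039 - i \sqrt{2239} \approx -4039.0 - 47.318 i$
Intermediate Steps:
$E{\left(d \right)} = 29 d$
$-4039 - \sqrt{\left(-828 + E{\left(-26 \right)}\right) - 657} = -4039 - \sqrt{\left(-828 + 29 \left(-26\right)\right) - 657} = -4039 - \sqrt{\left(-828 - 754\right) - 657} = -4039 - \sqrt{-1582 - 657} = -4039 - \sqrt{-2239} = -4039 - i \sqrt{2239}$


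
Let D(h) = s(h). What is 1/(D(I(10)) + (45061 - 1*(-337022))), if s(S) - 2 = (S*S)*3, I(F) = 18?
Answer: 1/383057 ≈ 2.6106e-6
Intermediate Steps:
s(S) = 2 + 3*S**2 (s(S) = 2 + (S*S)*3 = 2 + S**2*3 = 2 + 3*S**2)
D(h) = 2 + 3*h**2
1/(D(I(10)) + (45061 - 1*(-337022))) = 1/((2 + 3*18**2) + (45061 - 1*(-337022))) = 1/((2 + 3*324) + (45061 + 337022)) = 1/((2 + 972) + 382083) = 1/(974 + 382083) = 1/383057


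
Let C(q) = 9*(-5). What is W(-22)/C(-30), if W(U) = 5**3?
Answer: -25/9 ≈ -2.7778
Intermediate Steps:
C(q) = -45
W(U) = 125
W(-22)/C(-30) = 125/(-45) = 125*(-1/45) = -25/9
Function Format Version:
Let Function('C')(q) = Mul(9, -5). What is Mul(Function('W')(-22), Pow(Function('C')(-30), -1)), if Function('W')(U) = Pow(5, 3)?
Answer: Rational(-25, 9) ≈ -2.7778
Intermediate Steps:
Function('C')(q) = -45
Function('W')(U) = 125
Mul(Function('W')(-22), Pow(Function('C')(-30), -1)) = Mul(125, Pow(-45, -1)) = Mul(125, Rational(-1, 45)) = Rational(-25, 9)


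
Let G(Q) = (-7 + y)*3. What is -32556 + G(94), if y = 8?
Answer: -32553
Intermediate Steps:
G(Q) = 3 (G(Q) = (-7 + 8)*3 = 1*3 = 3)
-32556 + G(94) = -32556 + 3 = -32553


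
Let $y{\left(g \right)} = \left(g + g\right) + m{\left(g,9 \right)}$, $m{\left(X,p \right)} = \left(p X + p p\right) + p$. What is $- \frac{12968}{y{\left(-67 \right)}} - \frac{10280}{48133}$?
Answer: $\frac{617537584}{31142051} \approx 19.83$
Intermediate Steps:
$m{\left(X,p \right)} = p + p^{2} + X p$ ($m{\left(X,p \right)} = \left(X p + p^{2}\right) + p = \left(p^{2} + X p\right) + p = p + p^{2} + X p$)
$y{\left(g \right)} = 90 + 11 g$ ($y{\left(g \right)} = \left(g + g\right) + 9 \left(1 + g + 9\right) = 2 g + 9 \left(10 + g\right) = 2 g + \left(90 + 9 g\right) = 90 + 11 g$)
$- \frac{12968}{y{\left(-67 \right)}} - \frac{10280}{48133} = - \frac{12968}{90 + 11 \left(-67\right)} - \frac{10280}{48133} = - \frac{12968}{90 - 737} - \frac{10280}{48133} = - \frac{12968}{-647} - \frac{10280}{48133} = \left(-12968\right) \left(- \frac{1}{647}\right) - \frac{10280}{48133} = \frac{12968}{647} - \frac{10280}{48133} = \frac{617537584}{31142051}$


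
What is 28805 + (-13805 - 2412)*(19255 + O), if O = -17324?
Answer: -31286222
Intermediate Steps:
28805 + (-13805 - 2412)*(19255 + O) = 28805 + (-13805 - 2412)*(19255 - 17324) = 28805 - 16217*1931 = 28805 - 31315027 = -31286222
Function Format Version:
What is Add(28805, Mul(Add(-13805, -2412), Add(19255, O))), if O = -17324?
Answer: -31286222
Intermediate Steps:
Add(28805, Mul(Add(-13805, -2412), Add(19255, O))) = Add(28805, Mul(Add(-13805, -2412), Add(19255, -17324))) = Add(28805, Mul(-16217, 1931)) = Add(28805, -31315027) = -31286222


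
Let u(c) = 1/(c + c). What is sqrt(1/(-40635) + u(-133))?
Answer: I*sqrt(1002483510)/514710 ≈ 0.061514*I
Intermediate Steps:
u(c) = 1/(2*c)
sqrt(1/(-40635) + u(-133)) = sqrt(1/(-40635) + (1/2)/(-133)) = sqrt(-1/40635 + (1/2)*(-1/133)) = sqrt(-1/40635 - 1/266) = sqrt(-5843/1544130) = I*sqrt(1002483510)/514710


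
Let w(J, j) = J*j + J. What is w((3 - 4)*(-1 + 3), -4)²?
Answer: 36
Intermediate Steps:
w(J, j) = J + J*j
w((3 - 4)*(-1 + 3), -4)² = (((3 - 4)*(-1 + 3))*(1 - 4))² = (-1*2*(-3))² = (-2*(-3))² = 6² = 36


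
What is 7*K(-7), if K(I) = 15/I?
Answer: -15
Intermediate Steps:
7*K(-7) = 7*(15/(-7)) = 7*(15*(-⅐)) = 7*(-15/7) = -15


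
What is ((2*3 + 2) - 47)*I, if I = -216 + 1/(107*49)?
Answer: 44166993/5243 ≈ 8424.0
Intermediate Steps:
I = -1132487/5243 (I = -216 + (1/107)*(1/49) = -216 + 1/5243 = -1132487/5243 ≈ -216.00)
((2*3 + 2) - 47)*I = ((2*3 + 2) - 47)*(-1132487/5243) = ((6 + 2) - 47)*(-1132487/5243) = (8 - 47)*(-1132487/5243) = -39*(-1132487/5243) = 44166993/5243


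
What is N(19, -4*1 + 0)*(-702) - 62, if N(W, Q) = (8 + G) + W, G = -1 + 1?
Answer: -19016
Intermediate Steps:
G = 0
N(W, Q) = 8 + W (N(W, Q) = (8 + 0) + W = 8 + W)
N(19, -4*1 + 0)*(-702) - 62 = (8 + 19)*(-702) - 62 = 27*(-702) - 62 = -18954 - 62 = -19016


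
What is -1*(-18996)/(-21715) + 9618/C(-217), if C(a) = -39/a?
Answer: 15106921982/282295 ≈ 53515.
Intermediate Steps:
-1*(-18996)/(-21715) + 9618/C(-217) = -1*(-18996)/(-21715) + 9618/((-39/(-217))) = 18996*(-1/21715) + 9618/((-39*(-1/217))) = -18996/21715 + 9618/(39/217) = -18996/21715 + 9618*(217/39) = -18996/21715 + 695702/13 = 15106921982/282295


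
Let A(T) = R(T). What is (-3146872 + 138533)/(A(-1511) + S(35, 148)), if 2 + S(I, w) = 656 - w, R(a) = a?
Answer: 3008339/1005 ≈ 2993.4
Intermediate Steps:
A(T) = T
S(I, w) = 654 - w (S(I, w) = -2 + (656 - w) = 654 - w)
(-3146872 + 138533)/(A(-1511) + S(35, 148)) = (-3146872 + 138533)/(-1511 + (654 - 1*148)) = -3008339/(-1511 + (654 - 148)) = -3008339/(-1511 + 506) = -3008339/(-1005) = -3008339*(-1/1005) = 3008339/1005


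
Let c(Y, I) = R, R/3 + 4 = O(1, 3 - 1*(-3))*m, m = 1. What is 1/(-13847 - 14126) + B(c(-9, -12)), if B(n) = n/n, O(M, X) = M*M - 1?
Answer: 27972/27973 ≈ 0.99996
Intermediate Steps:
O(M, X) = -1 + M**2 (O(M, X) = M**2 - 1 = -1 + M**2)
R = -12 (R = -12 + 3*((-1 + 1**2)*1) = -12 + 3*((-1 + 1)*1) = -12 + 3*(0*1) = -12 + 3*0 = -12 + 0 = -12)
c(Y, I) = -12
B(n) = 1
1/(-13847 - 14126) + B(c(-9, -12)) = 1/(-13847 - 14126) + 1 = 1/(-27973) + 1 = -1/27973 + 1 = 27972/27973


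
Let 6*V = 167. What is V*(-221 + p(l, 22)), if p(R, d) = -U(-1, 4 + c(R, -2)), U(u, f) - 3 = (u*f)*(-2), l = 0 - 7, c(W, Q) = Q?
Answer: -6346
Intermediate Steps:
l = -7
U(u, f) = 3 - 2*f*u (U(u, f) = 3 + (u*f)*(-2) = 3 + (f*u)*(-2) = 3 - 2*f*u)
V = 167/6 (V = (⅙)*167 = 167/6 ≈ 27.833)
p(R, d) = -7 (p(R, d) = -(3 - 2*(4 - 2)*(-1)) = -(3 - 2*2*(-1)) = -(3 + 4) = -1*7 = -7)
V*(-221 + p(l, 22)) = 167*(-221 - 7)/6 = (167/6)*(-228) = -6346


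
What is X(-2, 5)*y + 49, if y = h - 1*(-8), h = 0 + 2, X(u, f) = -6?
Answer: -11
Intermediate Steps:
h = 2
y = 10 (y = 2 - 1*(-8) = 2 + 8 = 10)
X(-2, 5)*y + 49 = -6*10 + 49 = -60 + 49 = -11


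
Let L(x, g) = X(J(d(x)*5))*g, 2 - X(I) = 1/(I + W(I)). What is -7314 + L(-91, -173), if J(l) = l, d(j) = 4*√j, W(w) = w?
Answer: -7660 - 173*I*√91/3640 ≈ -7660.0 - 0.45338*I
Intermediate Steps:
X(I) = 2 - 1/(2*I) (X(I) = 2 - 1/(I + I) = 2 - 1/(2*I))
L(x, g) = g*(2 - 1/(40*√x)) (L(x, g) = (2 - 1/(20*√x)/2)*g = (2 - 1/(40*√x))*g = g*(2 - 1/(40*√x)))
-7314 + L(-91, -173) = -7314 + (2*(-173) - 1/40*(-173)/√(-91)) = -7314 + (-346 - 1/40*(-173)*(-I*√91/91)) = -7314 + (-346 - 173*I*√91/3640) = -7660 - 173*I*√91/3640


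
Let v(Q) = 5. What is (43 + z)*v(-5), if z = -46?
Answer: -15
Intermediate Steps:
(43 + z)*v(-5) = (43 - 46)*5 = -3*5 = -15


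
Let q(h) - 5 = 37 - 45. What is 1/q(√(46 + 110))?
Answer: -⅓ ≈ -0.33333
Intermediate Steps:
q(h) = -3 (q(h) = 5 + (37 - 45) = 5 - 8 = -3)
1/q(√(46 + 110)) = 1/(-3) = -⅓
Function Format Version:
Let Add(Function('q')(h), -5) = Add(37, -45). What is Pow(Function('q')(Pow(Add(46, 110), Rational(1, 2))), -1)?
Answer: Rational(-1, 3) ≈ -0.33333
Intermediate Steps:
Function('q')(h) = -3 (Function('q')(h) = Add(5, Add(37, -45)) = Add(5, -8) = -3)
Pow(Function('q')(Pow(Add(46, 110), Rational(1, 2))), -1) = Pow(-3, -1) = Rational(-1, 3)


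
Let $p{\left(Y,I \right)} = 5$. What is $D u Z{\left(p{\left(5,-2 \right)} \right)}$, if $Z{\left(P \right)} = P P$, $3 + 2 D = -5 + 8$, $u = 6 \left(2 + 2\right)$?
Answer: $0$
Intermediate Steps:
$u = 24$ ($u = 6 \cdot 4 = 24$)
$D = 0$ ($D = - \frac{3}{2} + \frac{-5 + 8}{2} = - \frac{3}{2} + \frac{1}{2} \cdot 3 = - \frac{3}{2} + \frac{3}{2} = 0$)
$Z{\left(P \right)} = P^{2}$
$D u Z{\left(p{\left(5,-2 \right)} \right)} = 0 \cdot 24 \cdot 5^{2} = 0 \cdot 25 = 0$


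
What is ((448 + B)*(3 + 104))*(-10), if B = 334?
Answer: -836740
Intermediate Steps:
((448 + B)*(3 + 104))*(-10) = ((448 + 334)*(3 + 104))*(-10) = (782*107)*(-10) = 83674*(-10) = -836740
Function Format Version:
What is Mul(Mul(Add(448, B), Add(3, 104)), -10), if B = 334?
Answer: -836740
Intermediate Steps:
Mul(Mul(Add(448, B), Add(3, 104)), -10) = Mul(Mul(Add(448, 334), Add(3, 104)), -10) = Mul(Mul(782, 107), -10) = Mul(83674, -10) = -836740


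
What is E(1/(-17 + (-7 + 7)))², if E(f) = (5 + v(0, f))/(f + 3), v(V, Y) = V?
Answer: 289/100 ≈ 2.8900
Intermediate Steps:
E(f) = 5/(3 + f) (E(f) = (5 + 0)/(f + 3) = 5/(3 + f))
E(1/(-17 + (-7 + 7)))² = (5/(3 + 1/(-17 + (-7 + 7))))² = (5/(3 + 1/(-17 + 0)))² = (5/(3 + 1/(-17)))² = (5/(3 - 1/17))² = (5/(50/17))² = (5*(17/50))² = (17/10)² = 289/100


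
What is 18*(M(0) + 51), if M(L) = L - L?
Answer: 918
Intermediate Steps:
M(L) = 0
18*(M(0) + 51) = 18*(0 + 51) = 18*51 = 918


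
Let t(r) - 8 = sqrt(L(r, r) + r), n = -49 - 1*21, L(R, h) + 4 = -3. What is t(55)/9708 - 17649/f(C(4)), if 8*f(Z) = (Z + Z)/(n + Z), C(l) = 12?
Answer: 828126380/2427 + sqrt(3)/2427 ≈ 3.4121e+5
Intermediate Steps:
L(R, h) = -7 (L(R, h) = -4 - 3 = -7)
n = -70 (n = -49 - 21 = -70)
f(Z) = Z/(4*(-70 + Z)) (f(Z) = ((Z + Z)/(-70 + Z))/8 = ((2*Z)/(-70 + Z))/8 = (2*Z/(-70 + Z))/8 = Z/(4*(-70 + Z)))
t(r) = 8 + sqrt(-7 + r)
t(55)/9708 - 17649/f(C(4)) = (8 + sqrt(-7 + 55))/9708 - 17649/((1/4)*12/(-70 + 12)) = (8 + sqrt(48))*(1/9708) - 17649/((1/4)*12/(-58)) = (8 + 4*sqrt(3))*(1/9708) - 17649/((1/4)*12*(-1/58)) = (2/2427 + sqrt(3)/2427) - 17649/(-3/58) = (2/2427 + sqrt(3)/2427) - 17649*(-58/3) = (2/2427 + sqrt(3)/2427) + 341214 = 828126380/2427 + sqrt(3)/2427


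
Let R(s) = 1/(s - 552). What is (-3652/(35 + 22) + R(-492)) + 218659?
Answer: 4336049009/19836 ≈ 2.1860e+5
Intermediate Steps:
R(s) = 1/(-552 + s)
(-3652/(35 + 22) + R(-492)) + 218659 = (-3652/(35 + 22) + 1/(-552 - 492)) + 218659 = (-3652/57 + 1/(-1044)) + 218659 = ((1/57)*(-3652) - 1/1044) + 218659 = (-3652/57 - 1/1044) + 218659 = -1270915/19836 + 218659 = 4336049009/19836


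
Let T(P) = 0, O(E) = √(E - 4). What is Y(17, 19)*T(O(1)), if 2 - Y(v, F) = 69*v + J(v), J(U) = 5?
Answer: 0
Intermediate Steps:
Y(v, F) = -3 - 69*v (Y(v, F) = 2 - (69*v + 5) = 2 - (5 + 69*v) = 2 + (-5 - 69*v) = -3 - 69*v)
O(E) = √(-4 + E)
Y(17, 19)*T(O(1)) = (-3 - 69*17)*0 = (-3 - 1173)*0 = -1176*0 = 0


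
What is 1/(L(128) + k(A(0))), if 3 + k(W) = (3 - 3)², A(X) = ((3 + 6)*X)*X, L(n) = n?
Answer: 1/125 ≈ 0.0080000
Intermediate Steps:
A(X) = 9*X² (A(X) = (9*X)*X = 9*X²)
k(W) = -3 (k(W) = -3 + (3 - 3)² = -3 + 0² = -3 + 0 = -3)
1/(L(128) + k(A(0))) = 1/(128 - 3) = 1/125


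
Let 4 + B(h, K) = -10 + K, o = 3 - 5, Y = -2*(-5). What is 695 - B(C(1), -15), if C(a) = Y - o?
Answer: 724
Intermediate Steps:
Y = 10
o = -2
C(a) = 12 (C(a) = 10 - 1*(-2) = 10 + 2 = 12)
B(h, K) = -14 + K (B(h, K) = -4 + (-10 + K) = -14 + K)
695 - B(C(1), -15) = 695 - (-14 - 15) = 695 - 1*(-29) = 695 + 29 = 724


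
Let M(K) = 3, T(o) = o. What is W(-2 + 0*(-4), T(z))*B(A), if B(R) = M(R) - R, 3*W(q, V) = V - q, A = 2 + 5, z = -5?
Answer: 4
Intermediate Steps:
A = 7
W(q, V) = -q/3 + V/3 (W(q, V) = (V - q)/3 = -q/3 + V/3)
B(R) = 3 - R
W(-2 + 0*(-4), T(z))*B(A) = (-(-2 + 0*(-4))/3 + (⅓)*(-5))*(3 - 1*7) = (-(-2 + 0)/3 - 5/3)*(3 - 7) = (-⅓*(-2) - 5/3)*(-4) = (⅔ - 5/3)*(-4) = -1*(-4) = 4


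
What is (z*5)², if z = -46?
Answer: 52900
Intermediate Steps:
(z*5)² = (-46*5)² = (-230)² = 52900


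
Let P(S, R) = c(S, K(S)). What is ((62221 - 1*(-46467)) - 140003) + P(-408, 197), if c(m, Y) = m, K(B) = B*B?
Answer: -31723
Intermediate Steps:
K(B) = B²
P(S, R) = S
((62221 - 1*(-46467)) - 140003) + P(-408, 197) = ((62221 - 1*(-46467)) - 140003) - 408 = ((62221 + 46467) - 140003) - 408 = (108688 - 140003) - 408 = -31315 - 408 = -31723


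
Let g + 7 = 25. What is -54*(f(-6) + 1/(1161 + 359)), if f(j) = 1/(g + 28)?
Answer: -21141/17480 ≈ -1.2094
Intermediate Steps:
g = 18 (g = -7 + 25 = 18)
f(j) = 1/46 (f(j) = 1/(18 + 28) = 1/46)
-54*(f(-6) + 1/(1161 + 359)) = -54*(1/46 + 1/(1161 + 359)) = -54*(1/46 + 1/1520) = -54*783/34960 = -21141/17480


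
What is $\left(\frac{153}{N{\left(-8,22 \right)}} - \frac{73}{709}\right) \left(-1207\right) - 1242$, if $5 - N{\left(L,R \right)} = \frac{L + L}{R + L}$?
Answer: $- \frac{950598254}{30487} \approx -31180.0$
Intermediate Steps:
$N{\left(L,R \right)} = 5 - \frac{2 L}{L + R}$ ($N{\left(L,R \right)} = 5 - \frac{L + L}{R + L} = 5 - \frac{2 L}{L + R}$)
$\left(\frac{153}{N{\left(-8,22 \right)}} - \frac{73}{709}\right) \left(-1207\right) - 1242 = \left(\frac{153}{\frac{1}{-8 + 22} \left(3 \left(-8\right) + 5 \cdot 22\right)} - \frac{73}{709}\right) \left(-1207\right) - 1242 = \left(\frac{153}{\frac{1}{14} \left(-24 + 110\right)} - \frac{73}{709}\right) \left(-1207\right) - 1242 = \left(\frac{153}{\frac{1}{14} \cdot 86} - \frac{73}{709}\right) \left(-1207\right) - 1242 = \left(\frac{153}{\frac{43}{7}} - \frac{73}{709}\right) \left(-1207\right) - 1242 = \left(153 \cdot \frac{7}{43} - \frac{73}{709}\right) \left(-1207\right) - 1242 = \left(\frac{1071}{43} - \frac{73}{709}\right) \left(-1207\right) - 1242 = \frac{756200}{30487} \left(-1207\right) - 1242 = - \frac{912733400}{30487} - 1242 = - \frac{950598254}{30487}$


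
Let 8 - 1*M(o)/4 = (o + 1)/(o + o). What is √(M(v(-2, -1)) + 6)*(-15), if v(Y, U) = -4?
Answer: -15*√146/2 ≈ -90.623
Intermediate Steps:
M(o) = 32 - 2*(1 + o)/o (M(o) = 32 - 4*(o + 1)/(o + o) = 32 - 4*(1 + o)/(2*o) = 32 - 4*(1 + o)*1/(2*o) = 32 - 2*(1 + o)/o)
√(M(v(-2, -1)) + 6)*(-15) = √((30 - 2/(-4)) + 6)*(-15) = √((30 - 2*(-¼)) + 6)*(-15) = √((30 + ½) + 6)*(-15) = √(61/2 + 6)*(-15) = √(73/2)*(-15) = (√146/2)*(-15) = -15*√146/2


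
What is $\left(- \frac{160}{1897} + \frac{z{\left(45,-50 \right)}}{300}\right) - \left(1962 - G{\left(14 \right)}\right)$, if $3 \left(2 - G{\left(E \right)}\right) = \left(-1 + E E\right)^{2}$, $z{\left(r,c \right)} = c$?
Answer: $- \frac{166578427}{11382} \approx -14635.0$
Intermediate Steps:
$G{\left(E \right)} = 2 - \frac{\left(-1 + E^{2}\right)^{2}}{3}$ ($G{\left(E \right)} = 2 - \frac{\left(-1 + E E\right)^{2}}{3} = 2 - \frac{\left(-1 + E^{2}\right)^{2}}{3}$)
$\left(- \frac{160}{1897} + \frac{z{\left(45,-50 \right)}}{300}\right) - \left(1962 - G{\left(14 \right)}\right) = \left(- \frac{160}{1897} - \frac{50}{300}\right) - \left(1962 - \left(2 - \frac{\left(-1 + 14^{2}\right)^{2}}{3}\right)\right) = \left(\left(-160\right) \frac{1}{1897} - \frac{1}{6}\right) - \left(1962 - \left(2 - \frac{\left(-1 + 196\right)^{2}}{3}\right)\right) = \left(- \frac{160}{1897} - \frac{1}{6}\right) - \left(1962 - \left(2 - \frac{195^{2}}{3}\right)\right) = - \frac{2857}{11382} - \left(1962 - \left(2 - 12675\right)\right) = - \frac{2857}{11382} - \left(1962 - -12673\right) = - \frac{2857}{11382} - \left(1962 + 12673\right) = - \frac{2857}{11382} - 14635 = - \frac{166578427}{11382}$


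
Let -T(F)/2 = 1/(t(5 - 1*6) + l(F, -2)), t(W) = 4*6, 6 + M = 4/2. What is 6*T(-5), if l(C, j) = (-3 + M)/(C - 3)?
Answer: -96/199 ≈ -0.48241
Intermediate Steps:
M = -4 (M = -6 + 4/2 = -6 + 4*(½) = -6 + 2 = -4)
t(W) = 24
l(C, j) = -7/(-3 + C) (l(C, j) = (-3 - 4)/(C - 3) = -7/(-3 + C))
T(F) = -2/(24 - 7/(-3 + F))
6*T(-5) = 6*(2*(3 - 1*(-5))/(-79 + 24*(-5))) = 6*(2*(3 + 5)/(-79 - 120)) = 6*(2*8/(-199)) = 6*(2*(-1/199)*8) = 6*(-16/199) = -96/199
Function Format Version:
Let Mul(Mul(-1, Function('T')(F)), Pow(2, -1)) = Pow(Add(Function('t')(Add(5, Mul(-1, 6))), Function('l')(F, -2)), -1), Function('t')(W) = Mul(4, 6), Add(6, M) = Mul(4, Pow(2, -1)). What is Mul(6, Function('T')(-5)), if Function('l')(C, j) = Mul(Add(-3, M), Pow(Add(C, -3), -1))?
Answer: Rational(-96, 199) ≈ -0.48241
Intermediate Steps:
M = -4 (M = Add(-6, Mul(4, Pow(2, -1))) = Add(-6, Mul(4, Rational(1, 2))) = Add(-6, 2) = -4)
Function('t')(W) = 24
Function('l')(C, j) = Mul(-7, Pow(Add(-3, C), -1)) (Function('l')(C, j) = Mul(Add(-3, -4), Pow(Add(C, -3), -1)) = Mul(-7, Pow(Add(-3, C), -1)))
Function('T')(F) = Mul(-2, Pow(Add(24, Mul(-7, Pow(Add(-3, F), -1))), -1))
Mul(6, Function('T')(-5)) = Mul(6, Mul(2, Pow(Add(-79, Mul(24, -5)), -1), Add(3, Mul(-1, -5)))) = Mul(6, Mul(2, Pow(Add(-79, -120), -1), Add(3, 5))) = Mul(6, Mul(2, Pow(-199, -1), 8)) = Mul(6, Mul(2, Rational(-1, 199), 8)) = Mul(6, Rational(-16, 199)) = Rational(-96, 199)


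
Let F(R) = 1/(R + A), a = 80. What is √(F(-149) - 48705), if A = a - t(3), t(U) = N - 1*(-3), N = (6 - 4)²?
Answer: I*√70330039/38 ≈ 220.69*I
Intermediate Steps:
N = 4 (N = 2² = 4)
t(U) = 7 (t(U) = 4 - 1*(-3) = 4 + 3 = 7)
A = 73 (A = 80 - 1*7 = 80 - 7 = 73)
F(R) = 1/(73 + R) (F(R) = 1/(R + 73) = 1/(73 + R))
√(F(-149) - 48705) = √(1/(73 - 149) - 48705) = √(1/(-76) - 48705) = √(-1/76 - 48705) = √(-3701581/76) = I*√70330039/38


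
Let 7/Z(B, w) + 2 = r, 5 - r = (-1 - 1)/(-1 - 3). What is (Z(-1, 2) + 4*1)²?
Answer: 1156/25 ≈ 46.240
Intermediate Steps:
r = 9/2 (r = 5 - (-1 - 1)/(-1 - 3) = 5 - (-2)/(-4) = 5 - (-2)*(-1)/4 = 5 - 1*½ = 5 - ½ = 9/2 ≈ 4.5000)
Z(B, w) = 14/5 (Z(B, w) = 7/(-2 + 9/2) = 7/(5/2) = 7*(⅖) = 14/5)
(Z(-1, 2) + 4*1)² = (14/5 + 4*1)² = (14/5 + 4)² = (34/5)² = 1156/25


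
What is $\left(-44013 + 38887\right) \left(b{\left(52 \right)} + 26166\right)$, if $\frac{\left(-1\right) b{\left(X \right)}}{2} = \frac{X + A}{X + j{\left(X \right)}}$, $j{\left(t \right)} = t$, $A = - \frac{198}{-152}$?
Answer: $- \frac{265024403303}{1976} \approx -1.3412 \cdot 10^{8}$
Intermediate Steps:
$A = \frac{99}{76}$ ($A = \left(-198\right) \left(- \frac{1}{152}\right) = \frac{99}{76} \approx 1.3026$)
$b{\left(X \right)} = - \frac{\frac{99}{76} + X}{X}$ ($b{\left(X \right)} = - 2 \frac{X + \frac{99}{76}}{X + X} = - 2 \frac{\frac{99}{76} + X}{2 X} = - \frac{\frac{99}{76} + X}{X}$)
$\left(-44013 + 38887\right) \left(b{\left(52 \right)} + 26166\right) = \left(-44013 + 38887\right) \left(\frac{- \frac{99}{76} - 52}{52} + 26166\right) = - 5126 \left(\frac{- \frac{99}{76} - 52}{52} + 26166\right) = - 5126 \left(\frac{1}{52} \left(- \frac{4051}{76}\right) + 26166\right) = - 5126 \left(- \frac{4051}{3952} + 26166\right) = \left(-5126\right) \frac{103403981}{3952} = - \frac{265024403303}{1976}$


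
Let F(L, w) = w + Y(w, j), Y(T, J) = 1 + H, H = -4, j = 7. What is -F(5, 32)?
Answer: -29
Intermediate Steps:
Y(T, J) = -3 (Y(T, J) = 1 - 4 = -3)
F(L, w) = -3 + w (F(L, w) = w - 3 = -3 + w)
-F(5, 32) = -(-3 + 32) = -1*29 = -29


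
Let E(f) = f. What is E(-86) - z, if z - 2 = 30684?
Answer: -30772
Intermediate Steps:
z = 30686 (z = 2 + 30684 = 30686)
E(-86) - z = -86 - 1*30686 = -86 - 30686 = -30772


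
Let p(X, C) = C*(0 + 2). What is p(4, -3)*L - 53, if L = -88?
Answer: 475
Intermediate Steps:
p(X, C) = 2*C (p(X, C) = C*2 = 2*C)
p(4, -3)*L - 53 = (2*(-3))*(-88) - 53 = -6*(-88) - 53 = 528 - 53 = 475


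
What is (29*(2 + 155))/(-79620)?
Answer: -4553/79620 ≈ -0.057184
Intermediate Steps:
(29*(2 + 155))/(-79620) = (29*157)*(-1/79620) = 4553*(-1/79620) = -4553/79620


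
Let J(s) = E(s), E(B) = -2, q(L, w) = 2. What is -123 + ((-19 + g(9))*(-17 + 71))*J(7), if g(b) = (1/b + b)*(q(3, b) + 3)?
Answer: -2991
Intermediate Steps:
g(b) = 5*b + 5/b (g(b) = (1/b + b)*(2 + 3) = (b + 1/b)*5 = 5*b + 5/b)
J(s) = -2
-123 + ((-19 + g(9))*(-17 + 71))*J(7) = -123 + ((-19 + (5*9 + 5/9))*(-17 + 71))*(-2) = -123 + ((-19 + (45 + 5*(⅑)))*54)*(-2) = -123 + ((-19 + (45 + 5/9))*54)*(-2) = -123 + ((-19 + 410/9)*54)*(-2) = -123 + ((239/9)*54)*(-2) = -123 + 1434*(-2) = -123 - 2868 = -2991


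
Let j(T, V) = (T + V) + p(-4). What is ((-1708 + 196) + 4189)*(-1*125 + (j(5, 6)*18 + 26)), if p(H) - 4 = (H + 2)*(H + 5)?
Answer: 361395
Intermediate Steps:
p(H) = 4 + (2 + H)*(5 + H) (p(H) = 4 + (H + 2)*(H + 5) = 4 + (2 + H)*(5 + H))
j(T, V) = 2 + T + V (j(T, V) = (T + V) + (14 + (-4)**2 + 7*(-4)) = (T + V) + (14 + 16 - 28) = (T + V) + 2 = 2 + T + V)
((-1708 + 196) + 4189)*(-1*125 + (j(5, 6)*18 + 26)) = ((-1708 + 196) + 4189)*(-1*125 + ((2 + 5 + 6)*18 + 26)) = (-1512 + 4189)*(-125 + (13*18 + 26)) = 2677*(-125 + (234 + 26)) = 2677*(-125 + 260) = 2677*135 = 361395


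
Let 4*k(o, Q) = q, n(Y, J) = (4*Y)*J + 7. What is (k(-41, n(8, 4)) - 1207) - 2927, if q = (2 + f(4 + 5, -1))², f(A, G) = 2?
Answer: -4130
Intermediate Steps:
q = 16 (q = (2 + 2)² = 4² = 16)
n(Y, J) = 7 + 4*J*Y (n(Y, J) = 4*J*Y + 7 = 7 + 4*J*Y)
k(o, Q) = 4 (k(o, Q) = (¼)*16 = 4)
(k(-41, n(8, 4)) - 1207) - 2927 = (4 - 1207) - 2927 = -1203 - 2927 = -4130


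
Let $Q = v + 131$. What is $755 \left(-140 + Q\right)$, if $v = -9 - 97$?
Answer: $-86825$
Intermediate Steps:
$v = -106$ ($v = -9 - 97 = -106$)
$Q = 25$ ($Q = -106 + 131 = 25$)
$755 \left(-140 + Q\right) = 755 \left(-140 + 25\right) = 755 \left(-115\right) = -86825$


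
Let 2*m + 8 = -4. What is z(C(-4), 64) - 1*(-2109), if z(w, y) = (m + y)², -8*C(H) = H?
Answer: 5473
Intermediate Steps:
m = -6 (m = -4 + (½)*(-4) = -4 - 2 = -6)
C(H) = -H/8
z(w, y) = (-6 + y)²
z(C(-4), 64) - 1*(-2109) = (-6 + 64)² - 1*(-2109) = 58² + 2109 = 3364 + 2109 = 5473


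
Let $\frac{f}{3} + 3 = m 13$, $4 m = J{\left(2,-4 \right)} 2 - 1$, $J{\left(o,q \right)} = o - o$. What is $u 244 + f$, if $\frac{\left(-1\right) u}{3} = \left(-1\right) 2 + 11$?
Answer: $- \frac{26427}{4} \approx -6606.8$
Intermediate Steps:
$J{\left(o,q \right)} = 0$
$m = - \frac{1}{4}$ ($m = \frac{0 \cdot 2 - 1}{4} = \frac{0 - 1}{4} = \frac{1}{4} \left(-1\right) = - \frac{1}{4} \approx -0.25$)
$u = -27$ ($u = - 3 \left(\left(-1\right) 2 + 11\right) = - 3 \left(-2 + 11\right) = \left(-3\right) 9 = -27$)
$f = - \frac{75}{4}$ ($f = -9 + 3 \left(\left(- \frac{1}{4}\right) 13\right) = -9 + 3 \left(- \frac{13}{4}\right) = -9 - \frac{39}{4} = - \frac{75}{4} \approx -18.75$)
$u 244 + f = \left(-27\right) 244 - \frac{75}{4} = -6588 - \frac{75}{4} = - \frac{26427}{4}$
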